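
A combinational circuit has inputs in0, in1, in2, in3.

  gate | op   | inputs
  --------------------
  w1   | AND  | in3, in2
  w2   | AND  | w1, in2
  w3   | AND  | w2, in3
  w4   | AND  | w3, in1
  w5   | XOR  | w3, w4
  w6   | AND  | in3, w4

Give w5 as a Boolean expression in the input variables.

w1 = in3 AND in2
w2 = w1 AND in2 = (in3 AND in2) AND in2
w3 = w2 AND in3 = ((in3 AND in2) AND in2) AND in3
w4 = w3 AND in1 = (((in3 AND in2) AND in2) AND in3) AND in1
w5 = w3 XOR w4 = (((in3 AND in2) AND in2) AND in3) XOR ((((in3 AND in2) AND in2) AND in3) AND in1)

(((in3 AND in2) AND in2) AND in3) XOR ((((in3 AND in2) AND in2) AND in3) AND in1)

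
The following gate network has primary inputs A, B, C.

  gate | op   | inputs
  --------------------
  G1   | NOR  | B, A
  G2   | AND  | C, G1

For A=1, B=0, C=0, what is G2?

G1 = 0 NOR 1 = 0
G2 = 0 AND 0 = 0

0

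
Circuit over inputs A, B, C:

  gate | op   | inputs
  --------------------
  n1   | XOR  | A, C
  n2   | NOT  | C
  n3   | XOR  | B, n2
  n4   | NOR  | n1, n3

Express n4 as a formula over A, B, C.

n1 = A XOR C
n2 = NOT C
n3 = B XOR n2 = B XOR NOT C
n4 = n1 NOR n3 = (A XOR C) NOR (B XOR NOT C)

(A XOR C) NOR (B XOR NOT C)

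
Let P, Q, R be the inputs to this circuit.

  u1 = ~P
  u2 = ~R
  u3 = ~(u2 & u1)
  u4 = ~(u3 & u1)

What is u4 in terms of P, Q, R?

u1 = ~P
u2 = ~R
u3 = ~(u2 & u1) = ~(~R & ~P)
u4 = ~(u3 & u1) = ~((~(~R & ~P)) & ~P)

~((~(~R & ~P)) & ~P)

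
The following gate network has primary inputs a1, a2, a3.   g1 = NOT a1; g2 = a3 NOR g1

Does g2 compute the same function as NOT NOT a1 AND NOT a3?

Yes

g1 = NOT a1
g2 = a3 NOR g1 = a3 NOR NOT a1
At a1=0, a2=0, a3=0: circuit gives 0, formula gives 0.
At a1=1, a2=0, a3=0: circuit gives 1, formula gives 1.
Agrees on all 8 inputs.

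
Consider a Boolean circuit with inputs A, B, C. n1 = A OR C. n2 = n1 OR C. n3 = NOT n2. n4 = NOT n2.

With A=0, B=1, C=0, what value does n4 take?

n1 = 0 OR 0 = 0
n2 = 0 OR 0 = 0
n4 = NOT 0 = 1

1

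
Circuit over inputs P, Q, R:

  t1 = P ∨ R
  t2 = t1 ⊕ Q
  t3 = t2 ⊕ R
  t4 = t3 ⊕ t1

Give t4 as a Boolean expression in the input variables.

(((P ∨ R) ⊕ Q) ⊕ R) ⊕ (P ∨ R)

t1 = P ∨ R
t2 = t1 ⊕ Q = (P ∨ R) ⊕ Q
t3 = t2 ⊕ R = ((P ∨ R) ⊕ Q) ⊕ R
t4 = t3 ⊕ t1 = (((P ∨ R) ⊕ Q) ⊕ R) ⊕ (P ∨ R)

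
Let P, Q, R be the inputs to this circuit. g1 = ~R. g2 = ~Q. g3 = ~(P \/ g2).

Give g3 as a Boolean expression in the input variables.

g2 = ~Q
g3 = ~(P \/ g2) = ~(P \/ ~Q)

~(P \/ ~Q)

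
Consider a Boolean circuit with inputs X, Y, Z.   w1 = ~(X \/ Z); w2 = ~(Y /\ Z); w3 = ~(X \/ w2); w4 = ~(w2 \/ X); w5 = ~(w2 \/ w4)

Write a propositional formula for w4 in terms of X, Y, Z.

~((~(Y /\ Z)) \/ X)

w2 = ~(Y /\ Z)
w4 = ~(w2 \/ X) = ~((~(Y /\ Z)) \/ X)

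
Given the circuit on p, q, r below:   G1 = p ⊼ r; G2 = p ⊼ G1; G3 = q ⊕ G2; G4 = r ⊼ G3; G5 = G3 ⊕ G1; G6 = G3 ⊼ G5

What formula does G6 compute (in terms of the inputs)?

G1 = p ⊼ r
G2 = p ⊼ G1 = p ⊼ (p ⊼ r)
G3 = q ⊕ G2 = q ⊕ (p ⊼ (p ⊼ r))
G5 = G3 ⊕ G1 = (q ⊕ (p ⊼ (p ⊼ r))) ⊕ (p ⊼ r)
G6 = G3 ⊼ G5 = (q ⊕ (p ⊼ (p ⊼ r))) ⊼ ((q ⊕ (p ⊼ (p ⊼ r))) ⊕ (p ⊼ r))

(q ⊕ (p ⊼ (p ⊼ r))) ⊼ ((q ⊕ (p ⊼ (p ⊼ r))) ⊕ (p ⊼ r))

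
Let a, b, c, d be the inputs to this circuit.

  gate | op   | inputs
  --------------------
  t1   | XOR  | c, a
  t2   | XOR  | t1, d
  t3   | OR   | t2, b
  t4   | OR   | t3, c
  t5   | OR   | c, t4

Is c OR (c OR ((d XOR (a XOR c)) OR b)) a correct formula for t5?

Yes

t1 = c XOR a
t2 = t1 XOR d = (c XOR a) XOR d
t3 = t2 OR b = ((c XOR a) XOR d) OR b
t4 = t3 OR c = (((c XOR a) XOR d) OR b) OR c
t5 = c OR t4 = c OR ((((c XOR a) XOR d) OR b) OR c)
At a=0, b=0, c=0, d=0: circuit gives 0, formula gives 0.
At a=0, b=0, c=0, d=1: circuit gives 1, formula gives 1.
Agrees on all 16 inputs.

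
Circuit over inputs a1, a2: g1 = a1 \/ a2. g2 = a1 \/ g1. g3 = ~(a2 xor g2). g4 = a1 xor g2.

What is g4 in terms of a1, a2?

a1 xor (a1 \/ (a1 \/ a2))

g1 = a1 \/ a2
g2 = a1 \/ g1 = a1 \/ (a1 \/ a2)
g4 = a1 xor g2 = a1 xor (a1 \/ (a1 \/ a2))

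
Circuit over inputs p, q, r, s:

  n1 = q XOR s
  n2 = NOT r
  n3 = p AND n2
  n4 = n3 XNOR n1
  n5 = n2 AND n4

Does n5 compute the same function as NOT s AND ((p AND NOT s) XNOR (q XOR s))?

No

n1 = q XOR s
n2 = NOT r
n3 = p AND n2 = p AND NOT r
n4 = n3 XNOR n1 = (p AND NOT r) XNOR (q XOR s)
n5 = n2 AND n4 = NOT r AND ((p AND NOT r) XNOR (q XOR s))
At p=0, q=0, r=1, s=0: circuit gives 0, formula gives 1.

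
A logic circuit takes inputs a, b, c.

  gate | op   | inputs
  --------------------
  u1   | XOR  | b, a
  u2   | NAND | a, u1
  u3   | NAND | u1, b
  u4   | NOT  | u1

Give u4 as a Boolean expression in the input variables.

NOT (b XOR a)

u1 = b XOR a
u4 = NOT u1 = NOT (b XOR a)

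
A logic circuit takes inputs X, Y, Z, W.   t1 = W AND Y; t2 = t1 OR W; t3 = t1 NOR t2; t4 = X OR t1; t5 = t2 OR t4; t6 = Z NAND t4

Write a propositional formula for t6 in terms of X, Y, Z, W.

t1 = W AND Y
t4 = X OR t1 = X OR (W AND Y)
t6 = Z NAND t4 = Z NAND (X OR (W AND Y))

Z NAND (X OR (W AND Y))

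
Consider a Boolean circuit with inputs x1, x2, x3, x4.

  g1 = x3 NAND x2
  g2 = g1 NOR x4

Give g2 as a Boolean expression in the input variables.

g1 = x3 NAND x2
g2 = g1 NOR x4 = (x3 NAND x2) NOR x4

(x3 NAND x2) NOR x4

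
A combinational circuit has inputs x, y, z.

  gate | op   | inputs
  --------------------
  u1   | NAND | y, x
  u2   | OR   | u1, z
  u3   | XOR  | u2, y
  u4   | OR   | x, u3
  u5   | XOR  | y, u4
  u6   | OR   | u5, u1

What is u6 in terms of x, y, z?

u1 = y NAND x
u2 = u1 OR z = (y NAND x) OR z
u3 = u2 XOR y = ((y NAND x) OR z) XOR y
u4 = x OR u3 = x OR (((y NAND x) OR z) XOR y)
u5 = y XOR u4 = y XOR (x OR (((y NAND x) OR z) XOR y))
u6 = u5 OR u1 = (y XOR (x OR (((y NAND x) OR z) XOR y))) OR (y NAND x)

(y XOR (x OR (((y NAND x) OR z) XOR y))) OR (y NAND x)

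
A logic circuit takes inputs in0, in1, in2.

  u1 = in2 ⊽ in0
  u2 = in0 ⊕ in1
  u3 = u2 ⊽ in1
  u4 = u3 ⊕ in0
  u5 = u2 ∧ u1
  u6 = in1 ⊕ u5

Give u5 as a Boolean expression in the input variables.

u1 = in2 ⊽ in0
u2 = in0 ⊕ in1
u5 = u2 ∧ u1 = (in0 ⊕ in1) ∧ (in2 ⊽ in0)

(in0 ⊕ in1) ∧ (in2 ⊽ in0)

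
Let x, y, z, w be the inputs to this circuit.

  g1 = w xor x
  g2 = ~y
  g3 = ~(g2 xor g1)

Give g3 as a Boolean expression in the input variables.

g1 = w xor x
g2 = ~y
g3 = ~(g2 xor g1) = ~(~y xor (w xor x))

~(~y xor (w xor x))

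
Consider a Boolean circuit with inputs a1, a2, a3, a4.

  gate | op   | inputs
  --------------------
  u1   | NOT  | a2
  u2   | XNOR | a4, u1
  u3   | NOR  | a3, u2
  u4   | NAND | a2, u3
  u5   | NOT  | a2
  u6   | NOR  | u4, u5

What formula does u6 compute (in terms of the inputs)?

u1 = NOT a2
u2 = a4 XNOR u1 = a4 XNOR NOT a2
u3 = a3 NOR u2 = a3 NOR (a4 XNOR NOT a2)
u4 = a2 NAND u3 = a2 NAND (a3 NOR (a4 XNOR NOT a2))
u5 = NOT a2
u6 = u4 NOR u5 = (a2 NAND (a3 NOR (a4 XNOR NOT a2))) NOR NOT a2

(a2 NAND (a3 NOR (a4 XNOR NOT a2))) NOR NOT a2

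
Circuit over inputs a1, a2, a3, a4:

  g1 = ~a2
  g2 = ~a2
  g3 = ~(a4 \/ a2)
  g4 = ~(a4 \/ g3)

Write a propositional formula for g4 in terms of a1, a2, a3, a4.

~(a4 \/ (~(a4 \/ a2)))

g3 = ~(a4 \/ a2)
g4 = ~(a4 \/ g3) = ~(a4 \/ (~(a4 \/ a2)))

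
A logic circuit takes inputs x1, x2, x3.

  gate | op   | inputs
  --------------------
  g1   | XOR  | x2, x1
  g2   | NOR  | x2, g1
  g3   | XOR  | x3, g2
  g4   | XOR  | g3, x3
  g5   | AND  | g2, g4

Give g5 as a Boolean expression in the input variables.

(x2 NOR (x2 XOR x1)) AND ((x3 XOR (x2 NOR (x2 XOR x1))) XOR x3)

g1 = x2 XOR x1
g2 = x2 NOR g1 = x2 NOR (x2 XOR x1)
g3 = x3 XOR g2 = x3 XOR (x2 NOR (x2 XOR x1))
g4 = g3 XOR x3 = (x3 XOR (x2 NOR (x2 XOR x1))) XOR x3
g5 = g2 AND g4 = (x2 NOR (x2 XOR x1)) AND ((x3 XOR (x2 NOR (x2 XOR x1))) XOR x3)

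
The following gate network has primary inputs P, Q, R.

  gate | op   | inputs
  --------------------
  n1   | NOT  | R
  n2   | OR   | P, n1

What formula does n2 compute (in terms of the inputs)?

n1 = NOT R
n2 = P OR n1 = P OR NOT R

P OR NOT R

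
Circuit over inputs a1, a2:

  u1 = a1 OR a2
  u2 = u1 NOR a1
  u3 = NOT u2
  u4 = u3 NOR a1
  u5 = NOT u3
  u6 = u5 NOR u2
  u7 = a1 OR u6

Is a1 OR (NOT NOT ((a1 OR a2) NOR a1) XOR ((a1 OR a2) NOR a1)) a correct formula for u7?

No

u1 = a1 OR a2
u2 = u1 NOR a1 = (a1 OR a2) NOR a1
u3 = NOT u2 = NOT ((a1 OR a2) NOR a1)
u5 = NOT u3 = NOT NOT ((a1 OR a2) NOR a1)
u6 = u5 NOR u2 = NOT NOT ((a1 OR a2) NOR a1) NOR ((a1 OR a2) NOR a1)
u7 = a1 OR u6 = a1 OR (NOT NOT ((a1 OR a2) NOR a1) NOR ((a1 OR a2) NOR a1))
At a1=0, a2=1: circuit gives 1, formula gives 0.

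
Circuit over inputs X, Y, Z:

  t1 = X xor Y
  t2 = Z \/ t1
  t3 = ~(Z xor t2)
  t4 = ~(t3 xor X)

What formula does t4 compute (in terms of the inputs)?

t1 = X xor Y
t2 = Z \/ t1 = Z \/ (X xor Y)
t3 = ~(Z xor t2) = ~(Z xor (Z \/ (X xor Y)))
t4 = ~(t3 xor X) = ~((~(Z xor (Z \/ (X xor Y)))) xor X)

~((~(Z xor (Z \/ (X xor Y)))) xor X)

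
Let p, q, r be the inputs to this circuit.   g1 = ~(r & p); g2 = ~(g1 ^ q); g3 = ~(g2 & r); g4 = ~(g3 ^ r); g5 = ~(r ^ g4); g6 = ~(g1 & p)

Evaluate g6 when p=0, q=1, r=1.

g1 = ~(1 & 0) = 1
g6 = ~(1 & 0) = 1

1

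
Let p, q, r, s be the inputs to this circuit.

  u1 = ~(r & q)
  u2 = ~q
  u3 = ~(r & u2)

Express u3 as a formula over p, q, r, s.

u2 = ~q
u3 = ~(r & u2) = ~(r & ~q)

~(r & ~q)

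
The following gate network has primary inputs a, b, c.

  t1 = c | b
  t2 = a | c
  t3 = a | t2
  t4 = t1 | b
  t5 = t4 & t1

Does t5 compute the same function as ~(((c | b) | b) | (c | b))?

No

t1 = c | b
t4 = t1 | b = (c | b) | b
t5 = t4 & t1 = ((c | b) | b) & (c | b)
At a=0, b=0, c=0: circuit gives 0, formula gives 1.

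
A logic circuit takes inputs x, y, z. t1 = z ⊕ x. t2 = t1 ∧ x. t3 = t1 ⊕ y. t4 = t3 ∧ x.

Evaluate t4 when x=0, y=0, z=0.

0

t1 = 0 ⊕ 0 = 0
t3 = 0 ⊕ 0 = 0
t4 = 0 ∧ 0 = 0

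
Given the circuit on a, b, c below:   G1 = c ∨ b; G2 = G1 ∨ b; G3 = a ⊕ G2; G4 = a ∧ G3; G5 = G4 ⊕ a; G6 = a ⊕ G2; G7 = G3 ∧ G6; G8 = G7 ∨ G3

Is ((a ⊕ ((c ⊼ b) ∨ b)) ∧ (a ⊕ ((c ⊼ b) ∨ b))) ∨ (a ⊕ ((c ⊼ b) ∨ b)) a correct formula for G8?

No

G1 = c ∨ b
G2 = G1 ∨ b = (c ∨ b) ∨ b
G3 = a ⊕ G2 = a ⊕ ((c ∨ b) ∨ b)
G6 = a ⊕ G2 = a ⊕ ((c ∨ b) ∨ b)
G7 = G3 ∧ G6 = (a ⊕ ((c ∨ b) ∨ b)) ∧ (a ⊕ ((c ∨ b) ∨ b))
G8 = G7 ∨ G3 = ((a ⊕ ((c ∨ b) ∨ b)) ∧ (a ⊕ ((c ∨ b) ∨ b))) ∨ (a ⊕ ((c ∨ b) ∨ b))
At a=0, b=0, c=0: circuit gives 0, formula gives 1.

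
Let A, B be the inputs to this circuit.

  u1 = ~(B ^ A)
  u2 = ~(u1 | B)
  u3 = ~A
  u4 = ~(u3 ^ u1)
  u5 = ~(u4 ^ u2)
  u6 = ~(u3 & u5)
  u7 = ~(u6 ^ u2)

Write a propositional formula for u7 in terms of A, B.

~((~(~A & (~((~(~A ^ (~(B ^ A)))) ^ (~((~(B ^ A)) | B)))))) ^ (~((~(B ^ A)) | B)))

u1 = ~(B ^ A)
u2 = ~(u1 | B) = ~((~(B ^ A)) | B)
u3 = ~A
u4 = ~(u3 ^ u1) = ~(~A ^ (~(B ^ A)))
u5 = ~(u4 ^ u2) = ~((~(~A ^ (~(B ^ A)))) ^ (~((~(B ^ A)) | B)))
u6 = ~(u3 & u5) = ~(~A & (~((~(~A ^ (~(B ^ A)))) ^ (~((~(B ^ A)) | B)))))
u7 = ~(u6 ^ u2) = ~((~(~A & (~((~(~A ^ (~(B ^ A)))) ^ (~((~(B ^ A)) | B)))))) ^ (~((~(B ^ A)) | B)))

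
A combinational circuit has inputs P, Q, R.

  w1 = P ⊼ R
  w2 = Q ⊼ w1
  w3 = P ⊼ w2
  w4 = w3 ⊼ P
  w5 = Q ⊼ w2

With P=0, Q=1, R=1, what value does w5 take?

w1 = 0 ⊼ 1 = 1
w2 = 1 ⊼ 1 = 0
w5 = 1 ⊼ 0 = 1

1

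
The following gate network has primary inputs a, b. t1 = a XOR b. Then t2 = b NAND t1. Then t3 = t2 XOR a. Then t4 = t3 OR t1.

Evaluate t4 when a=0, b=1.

1

t1 = 0 XOR 1 = 1
t2 = 1 NAND 1 = 0
t3 = 0 XOR 0 = 0
t4 = 0 OR 1 = 1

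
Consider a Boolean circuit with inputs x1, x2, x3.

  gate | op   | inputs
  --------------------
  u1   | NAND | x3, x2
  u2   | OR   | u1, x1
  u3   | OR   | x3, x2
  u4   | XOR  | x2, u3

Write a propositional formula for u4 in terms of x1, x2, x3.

u3 = x3 OR x2
u4 = x2 XOR u3 = x2 XOR (x3 OR x2)

x2 XOR (x3 OR x2)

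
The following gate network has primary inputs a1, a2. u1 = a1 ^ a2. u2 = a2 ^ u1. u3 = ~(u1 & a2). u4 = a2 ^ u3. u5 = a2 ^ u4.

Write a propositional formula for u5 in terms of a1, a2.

a2 ^ (a2 ^ (~((a1 ^ a2) & a2)))

u1 = a1 ^ a2
u3 = ~(u1 & a2) = ~((a1 ^ a2) & a2)
u4 = a2 ^ u3 = a2 ^ (~((a1 ^ a2) & a2))
u5 = a2 ^ u4 = a2 ^ (a2 ^ (~((a1 ^ a2) & a2)))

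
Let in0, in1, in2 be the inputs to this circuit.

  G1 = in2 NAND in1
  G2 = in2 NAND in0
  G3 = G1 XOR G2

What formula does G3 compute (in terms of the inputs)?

G1 = in2 NAND in1
G2 = in2 NAND in0
G3 = G1 XOR G2 = (in2 NAND in1) XOR (in2 NAND in0)

(in2 NAND in1) XOR (in2 NAND in0)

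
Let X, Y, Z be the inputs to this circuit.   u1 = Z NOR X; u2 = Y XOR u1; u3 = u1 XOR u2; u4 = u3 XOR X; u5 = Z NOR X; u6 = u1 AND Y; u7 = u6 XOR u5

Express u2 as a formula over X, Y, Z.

u1 = Z NOR X
u2 = Y XOR u1 = Y XOR (Z NOR X)

Y XOR (Z NOR X)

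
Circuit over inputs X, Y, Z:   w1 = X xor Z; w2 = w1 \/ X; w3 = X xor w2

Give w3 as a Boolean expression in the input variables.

w1 = X xor Z
w2 = w1 \/ X = (X xor Z) \/ X
w3 = X xor w2 = X xor ((X xor Z) \/ X)

X xor ((X xor Z) \/ X)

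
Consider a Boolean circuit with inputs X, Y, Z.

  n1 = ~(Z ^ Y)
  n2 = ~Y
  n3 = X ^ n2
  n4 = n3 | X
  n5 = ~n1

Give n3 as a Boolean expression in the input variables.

n2 = ~Y
n3 = X ^ n2 = X ^ ~Y

X ^ ~Y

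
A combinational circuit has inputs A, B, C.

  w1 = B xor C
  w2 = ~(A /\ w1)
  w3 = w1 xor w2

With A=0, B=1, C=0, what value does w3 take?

0

w1 = 1 xor 0 = 1
w2 = ~(0 /\ 1) = 1
w3 = 1 xor 1 = 0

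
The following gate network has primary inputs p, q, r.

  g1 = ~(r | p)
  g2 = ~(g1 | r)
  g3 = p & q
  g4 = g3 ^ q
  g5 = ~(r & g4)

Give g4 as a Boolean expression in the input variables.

(p & q) ^ q

g3 = p & q
g4 = g3 ^ q = (p & q) ^ q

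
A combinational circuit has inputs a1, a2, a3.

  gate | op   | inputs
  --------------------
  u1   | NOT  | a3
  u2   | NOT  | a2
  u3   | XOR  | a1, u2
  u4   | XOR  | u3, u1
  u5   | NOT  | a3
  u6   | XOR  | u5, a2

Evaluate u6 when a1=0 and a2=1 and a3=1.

u5 = NOT 1 = 0
u6 = 0 XOR 1 = 1

1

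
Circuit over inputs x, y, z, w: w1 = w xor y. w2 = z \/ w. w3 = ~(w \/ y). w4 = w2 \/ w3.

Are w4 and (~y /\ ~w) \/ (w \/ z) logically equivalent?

Yes

w2 = z \/ w
w3 = ~(w \/ y)
w4 = w2 \/ w3 = (z \/ w) \/ (~(w \/ y))
At x=0, y=1, z=0, w=0: circuit gives 0, formula gives 0.
At x=0, y=0, z=0, w=0: circuit gives 1, formula gives 1.
Agrees on all 16 inputs.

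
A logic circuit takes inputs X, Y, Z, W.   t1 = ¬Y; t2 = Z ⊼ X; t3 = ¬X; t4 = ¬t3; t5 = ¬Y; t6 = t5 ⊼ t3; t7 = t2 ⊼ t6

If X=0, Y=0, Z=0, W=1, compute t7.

1

t2 = 0 ⊼ 0 = 1
t3 = ¬0 = 1
t5 = ¬0 = 1
t6 = 1 ⊼ 1 = 0
t7 = 1 ⊼ 0 = 1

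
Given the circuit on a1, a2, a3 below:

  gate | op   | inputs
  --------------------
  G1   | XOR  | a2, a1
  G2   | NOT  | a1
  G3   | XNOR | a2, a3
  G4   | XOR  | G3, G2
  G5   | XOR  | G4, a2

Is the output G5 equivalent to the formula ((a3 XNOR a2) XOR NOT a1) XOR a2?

G2 = NOT a1
G3 = a2 XNOR a3
G4 = G3 XOR G2 = (a2 XNOR a3) XOR NOT a1
G5 = G4 XOR a2 = ((a2 XNOR a3) XOR NOT a1) XOR a2
At a1=0, a2=0, a3=0: circuit gives 0, formula gives 0.
At a1=0, a2=0, a3=1: circuit gives 1, formula gives 1.
Agrees on all 8 inputs.

Yes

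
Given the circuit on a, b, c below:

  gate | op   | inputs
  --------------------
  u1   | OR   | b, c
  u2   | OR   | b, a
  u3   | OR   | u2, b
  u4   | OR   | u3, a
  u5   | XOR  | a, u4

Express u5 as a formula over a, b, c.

a XOR (((b OR a) OR b) OR a)

u2 = b OR a
u3 = u2 OR b = (b OR a) OR b
u4 = u3 OR a = ((b OR a) OR b) OR a
u5 = a XOR u4 = a XOR (((b OR a) OR b) OR a)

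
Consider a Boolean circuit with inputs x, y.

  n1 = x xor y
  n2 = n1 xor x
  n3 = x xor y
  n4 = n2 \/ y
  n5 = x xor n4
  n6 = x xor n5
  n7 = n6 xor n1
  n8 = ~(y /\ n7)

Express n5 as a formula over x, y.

x xor (((x xor y) xor x) \/ y)

n1 = x xor y
n2 = n1 xor x = (x xor y) xor x
n4 = n2 \/ y = ((x xor y) xor x) \/ y
n5 = x xor n4 = x xor (((x xor y) xor x) \/ y)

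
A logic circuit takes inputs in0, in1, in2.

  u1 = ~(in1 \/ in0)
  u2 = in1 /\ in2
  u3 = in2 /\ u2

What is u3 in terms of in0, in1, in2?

u2 = in1 /\ in2
u3 = in2 /\ u2 = in2 /\ (in1 /\ in2)

in2 /\ (in1 /\ in2)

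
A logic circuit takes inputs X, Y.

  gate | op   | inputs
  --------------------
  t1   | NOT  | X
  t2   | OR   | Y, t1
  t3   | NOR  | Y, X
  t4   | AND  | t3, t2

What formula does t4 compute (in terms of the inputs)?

(Y NOR X) AND (Y OR NOT X)

t1 = NOT X
t2 = Y OR t1 = Y OR NOT X
t3 = Y NOR X
t4 = t3 AND t2 = (Y NOR X) AND (Y OR NOT X)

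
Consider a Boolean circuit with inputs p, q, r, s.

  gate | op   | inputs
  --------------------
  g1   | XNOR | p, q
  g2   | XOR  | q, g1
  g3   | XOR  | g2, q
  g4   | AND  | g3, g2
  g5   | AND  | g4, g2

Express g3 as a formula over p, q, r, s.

g1 = p XNOR q
g2 = q XOR g1 = q XOR (p XNOR q)
g3 = g2 XOR q = (q XOR (p XNOR q)) XOR q

(q XOR (p XNOR q)) XOR q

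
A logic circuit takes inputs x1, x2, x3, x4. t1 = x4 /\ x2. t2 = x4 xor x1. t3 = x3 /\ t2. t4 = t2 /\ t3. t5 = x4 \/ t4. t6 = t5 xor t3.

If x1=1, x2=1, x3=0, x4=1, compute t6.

t2 = 1 xor 1 = 0
t3 = 0 /\ 0 = 0
t4 = 0 /\ 0 = 0
t5 = 1 \/ 0 = 1
t6 = 1 xor 0 = 1

1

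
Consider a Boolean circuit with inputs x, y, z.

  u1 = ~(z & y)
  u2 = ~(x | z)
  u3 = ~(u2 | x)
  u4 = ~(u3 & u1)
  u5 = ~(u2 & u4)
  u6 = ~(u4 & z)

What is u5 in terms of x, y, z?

~((~(x | z)) & (~((~((~(x | z)) | x)) & (~(z & y)))))

u1 = ~(z & y)
u2 = ~(x | z)
u3 = ~(u2 | x) = ~((~(x | z)) | x)
u4 = ~(u3 & u1) = ~((~((~(x | z)) | x)) & (~(z & y)))
u5 = ~(u2 & u4) = ~((~(x | z)) & (~((~((~(x | z)) | x)) & (~(z & y)))))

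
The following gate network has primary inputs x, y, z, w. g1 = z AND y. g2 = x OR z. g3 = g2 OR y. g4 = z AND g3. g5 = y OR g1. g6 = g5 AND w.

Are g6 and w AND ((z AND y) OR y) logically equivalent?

Yes

g1 = z AND y
g5 = y OR g1 = y OR (z AND y)
g6 = g5 AND w = (y OR (z AND y)) AND w
At x=0, y=0, z=0, w=0: circuit gives 0, formula gives 0.
At x=0, y=1, z=0, w=1: circuit gives 1, formula gives 1.
Agrees on all 16 inputs.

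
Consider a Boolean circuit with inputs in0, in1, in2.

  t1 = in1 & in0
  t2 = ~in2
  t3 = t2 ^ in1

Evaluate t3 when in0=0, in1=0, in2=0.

t2 = ~0 = 1
t3 = 1 ^ 0 = 1

1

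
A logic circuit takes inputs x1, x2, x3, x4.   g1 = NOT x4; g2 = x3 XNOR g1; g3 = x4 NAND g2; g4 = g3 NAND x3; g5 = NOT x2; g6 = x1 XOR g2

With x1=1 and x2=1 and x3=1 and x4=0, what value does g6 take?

g1 = NOT 0 = 1
g2 = 1 XNOR 1 = 1
g6 = 1 XOR 1 = 0

0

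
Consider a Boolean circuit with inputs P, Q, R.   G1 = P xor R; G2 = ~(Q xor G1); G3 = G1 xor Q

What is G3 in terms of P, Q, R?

(P xor R) xor Q

G1 = P xor R
G3 = G1 xor Q = (P xor R) xor Q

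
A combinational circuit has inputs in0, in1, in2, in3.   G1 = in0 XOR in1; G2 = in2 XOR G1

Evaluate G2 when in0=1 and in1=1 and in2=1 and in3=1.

1

G1 = 1 XOR 1 = 0
G2 = 1 XOR 0 = 1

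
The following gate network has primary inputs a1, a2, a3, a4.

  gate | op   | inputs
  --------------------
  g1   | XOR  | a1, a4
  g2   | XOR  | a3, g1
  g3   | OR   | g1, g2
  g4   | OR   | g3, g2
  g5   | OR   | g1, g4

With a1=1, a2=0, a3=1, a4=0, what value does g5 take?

g1 = 1 XOR 0 = 1
g2 = 1 XOR 1 = 0
g3 = 1 OR 0 = 1
g4 = 1 OR 0 = 1
g5 = 1 OR 1 = 1

1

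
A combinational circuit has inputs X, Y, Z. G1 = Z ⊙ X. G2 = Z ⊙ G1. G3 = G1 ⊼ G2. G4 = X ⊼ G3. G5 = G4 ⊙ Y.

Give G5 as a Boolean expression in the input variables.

(X ⊼ ((Z ⊙ X) ⊼ (Z ⊙ (Z ⊙ X)))) ⊙ Y

G1 = Z ⊙ X
G2 = Z ⊙ G1 = Z ⊙ (Z ⊙ X)
G3 = G1 ⊼ G2 = (Z ⊙ X) ⊼ (Z ⊙ (Z ⊙ X))
G4 = X ⊼ G3 = X ⊼ ((Z ⊙ X) ⊼ (Z ⊙ (Z ⊙ X)))
G5 = G4 ⊙ Y = (X ⊼ ((Z ⊙ X) ⊼ (Z ⊙ (Z ⊙ X)))) ⊙ Y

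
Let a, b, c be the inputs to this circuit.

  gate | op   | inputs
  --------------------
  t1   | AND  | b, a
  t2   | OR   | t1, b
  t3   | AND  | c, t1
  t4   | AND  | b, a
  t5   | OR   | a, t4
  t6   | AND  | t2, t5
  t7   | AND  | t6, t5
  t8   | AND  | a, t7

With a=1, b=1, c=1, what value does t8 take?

t1 = 1 AND 1 = 1
t2 = 1 OR 1 = 1
t4 = 1 AND 1 = 1
t5 = 1 OR 1 = 1
t6 = 1 AND 1 = 1
t7 = 1 AND 1 = 1
t8 = 1 AND 1 = 1

1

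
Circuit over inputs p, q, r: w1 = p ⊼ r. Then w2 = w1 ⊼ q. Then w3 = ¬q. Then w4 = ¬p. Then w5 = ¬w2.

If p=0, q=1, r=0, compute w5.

w1 = 0 ⊼ 0 = 1
w2 = 1 ⊼ 1 = 0
w5 = ¬0 = 1

1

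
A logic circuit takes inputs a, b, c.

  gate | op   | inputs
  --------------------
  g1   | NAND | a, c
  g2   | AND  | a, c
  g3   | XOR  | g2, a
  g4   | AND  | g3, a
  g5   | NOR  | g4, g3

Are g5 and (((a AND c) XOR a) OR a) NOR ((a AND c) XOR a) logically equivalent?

g2 = a AND c
g3 = g2 XOR a = (a AND c) XOR a
g4 = g3 AND a = ((a AND c) XOR a) AND a
g5 = g4 NOR g3 = (((a AND c) XOR a) AND a) NOR ((a AND c) XOR a)
At a=1, b=0, c=1: circuit gives 1, formula gives 0.

No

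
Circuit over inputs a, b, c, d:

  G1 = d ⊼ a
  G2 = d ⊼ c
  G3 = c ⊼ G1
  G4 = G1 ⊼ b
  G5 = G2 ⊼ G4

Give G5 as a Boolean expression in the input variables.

G1 = d ⊼ a
G2 = d ⊼ c
G4 = G1 ⊼ b = (d ⊼ a) ⊼ b
G5 = G2 ⊼ G4 = (d ⊼ c) ⊼ ((d ⊼ a) ⊼ b)

(d ⊼ c) ⊼ ((d ⊼ a) ⊼ b)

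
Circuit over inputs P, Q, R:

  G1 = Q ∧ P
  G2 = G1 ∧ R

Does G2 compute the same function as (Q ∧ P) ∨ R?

No

G1 = Q ∧ P
G2 = G1 ∧ R = (Q ∧ P) ∧ R
At P=0, Q=0, R=1: circuit gives 0, formula gives 1.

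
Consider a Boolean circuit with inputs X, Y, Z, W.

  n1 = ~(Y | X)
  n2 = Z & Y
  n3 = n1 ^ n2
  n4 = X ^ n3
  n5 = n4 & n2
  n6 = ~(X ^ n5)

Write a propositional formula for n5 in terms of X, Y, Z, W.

(X ^ ((~(Y | X)) ^ (Z & Y))) & (Z & Y)

n1 = ~(Y | X)
n2 = Z & Y
n3 = n1 ^ n2 = (~(Y | X)) ^ (Z & Y)
n4 = X ^ n3 = X ^ ((~(Y | X)) ^ (Z & Y))
n5 = n4 & n2 = (X ^ ((~(Y | X)) ^ (Z & Y))) & (Z & Y)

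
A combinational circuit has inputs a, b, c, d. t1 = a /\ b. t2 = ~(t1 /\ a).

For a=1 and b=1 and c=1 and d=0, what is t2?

0

t1 = 1 /\ 1 = 1
t2 = ~(1 /\ 1) = 0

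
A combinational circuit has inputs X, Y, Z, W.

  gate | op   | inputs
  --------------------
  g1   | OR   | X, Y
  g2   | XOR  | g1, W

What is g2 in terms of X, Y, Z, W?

(X OR Y) XOR W

g1 = X OR Y
g2 = g1 XOR W = (X OR Y) XOR W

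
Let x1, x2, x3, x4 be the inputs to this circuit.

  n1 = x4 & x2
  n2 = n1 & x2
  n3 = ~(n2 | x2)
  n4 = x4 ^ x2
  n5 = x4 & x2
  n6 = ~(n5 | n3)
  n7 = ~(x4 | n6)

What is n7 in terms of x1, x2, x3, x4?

n1 = x4 & x2
n2 = n1 & x2 = (x4 & x2) & x2
n3 = ~(n2 | x2) = ~(((x4 & x2) & x2) | x2)
n5 = x4 & x2
n6 = ~(n5 | n3) = ~((x4 & x2) | (~(((x4 & x2) & x2) | x2)))
n7 = ~(x4 | n6) = ~(x4 | (~((x4 & x2) | (~(((x4 & x2) & x2) | x2)))))

~(x4 | (~((x4 & x2) | (~(((x4 & x2) & x2) | x2)))))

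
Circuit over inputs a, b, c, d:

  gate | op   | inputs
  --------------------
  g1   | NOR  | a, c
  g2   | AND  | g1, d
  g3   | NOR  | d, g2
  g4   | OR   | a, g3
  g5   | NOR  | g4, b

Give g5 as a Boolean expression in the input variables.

(a OR (d NOR ((a NOR c) AND d))) NOR b

g1 = a NOR c
g2 = g1 AND d = (a NOR c) AND d
g3 = d NOR g2 = d NOR ((a NOR c) AND d)
g4 = a OR g3 = a OR (d NOR ((a NOR c) AND d))
g5 = g4 NOR b = (a OR (d NOR ((a NOR c) AND d))) NOR b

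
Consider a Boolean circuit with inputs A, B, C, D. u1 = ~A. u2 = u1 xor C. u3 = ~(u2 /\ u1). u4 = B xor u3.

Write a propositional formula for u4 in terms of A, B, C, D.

B xor (~((~A xor C) /\ ~A))

u1 = ~A
u2 = u1 xor C = ~A xor C
u3 = ~(u2 /\ u1) = ~((~A xor C) /\ ~A)
u4 = B xor u3 = B xor (~((~A xor C) /\ ~A))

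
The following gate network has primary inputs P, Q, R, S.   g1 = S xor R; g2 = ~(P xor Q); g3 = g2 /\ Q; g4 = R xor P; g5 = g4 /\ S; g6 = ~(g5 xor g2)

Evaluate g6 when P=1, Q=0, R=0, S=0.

1

g2 = ~(1 xor 0) = 0
g4 = 0 xor 1 = 1
g5 = 1 /\ 0 = 0
g6 = ~(0 xor 0) = 1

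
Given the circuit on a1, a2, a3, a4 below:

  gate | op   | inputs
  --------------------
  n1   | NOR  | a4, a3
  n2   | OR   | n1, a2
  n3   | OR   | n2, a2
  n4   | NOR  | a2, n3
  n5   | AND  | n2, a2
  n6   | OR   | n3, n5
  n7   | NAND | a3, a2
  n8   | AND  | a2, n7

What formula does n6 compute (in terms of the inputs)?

n1 = a4 NOR a3
n2 = n1 OR a2 = (a4 NOR a3) OR a2
n3 = n2 OR a2 = ((a4 NOR a3) OR a2) OR a2
n5 = n2 AND a2 = ((a4 NOR a3) OR a2) AND a2
n6 = n3 OR n5 = (((a4 NOR a3) OR a2) OR a2) OR (((a4 NOR a3) OR a2) AND a2)

(((a4 NOR a3) OR a2) OR a2) OR (((a4 NOR a3) OR a2) AND a2)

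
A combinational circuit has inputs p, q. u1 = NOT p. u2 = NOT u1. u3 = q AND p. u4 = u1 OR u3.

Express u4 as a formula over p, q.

NOT p OR (q AND p)

u1 = NOT p
u3 = q AND p
u4 = u1 OR u3 = NOT p OR (q AND p)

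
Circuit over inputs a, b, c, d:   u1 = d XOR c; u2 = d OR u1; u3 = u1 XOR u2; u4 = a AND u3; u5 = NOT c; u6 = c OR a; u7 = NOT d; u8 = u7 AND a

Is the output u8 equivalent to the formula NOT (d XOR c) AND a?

u7 = NOT d
u8 = u7 AND a = NOT d AND a
At a=1, b=0, c=1, d=0: circuit gives 1, formula gives 0.

No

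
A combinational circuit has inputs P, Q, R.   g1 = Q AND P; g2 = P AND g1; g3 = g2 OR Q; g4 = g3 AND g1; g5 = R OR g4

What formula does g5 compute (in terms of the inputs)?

g1 = Q AND P
g2 = P AND g1 = P AND (Q AND P)
g3 = g2 OR Q = (P AND (Q AND P)) OR Q
g4 = g3 AND g1 = ((P AND (Q AND P)) OR Q) AND (Q AND P)
g5 = R OR g4 = R OR (((P AND (Q AND P)) OR Q) AND (Q AND P))

R OR (((P AND (Q AND P)) OR Q) AND (Q AND P))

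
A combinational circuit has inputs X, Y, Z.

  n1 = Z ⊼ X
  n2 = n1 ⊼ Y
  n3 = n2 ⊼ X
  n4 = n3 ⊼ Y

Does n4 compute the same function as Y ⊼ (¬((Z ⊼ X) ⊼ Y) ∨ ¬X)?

n1 = Z ⊼ X
n2 = n1 ⊼ Y = (Z ⊼ X) ⊼ Y
n3 = n2 ⊼ X = ((Z ⊼ X) ⊼ Y) ⊼ X
n4 = n3 ⊼ Y = (((Z ⊼ X) ⊼ Y) ⊼ X) ⊼ Y
At X=0, Y=1, Z=0: circuit gives 0, formula gives 0.
At X=0, Y=0, Z=0: circuit gives 1, formula gives 1.
Agrees on all 8 inputs.

Yes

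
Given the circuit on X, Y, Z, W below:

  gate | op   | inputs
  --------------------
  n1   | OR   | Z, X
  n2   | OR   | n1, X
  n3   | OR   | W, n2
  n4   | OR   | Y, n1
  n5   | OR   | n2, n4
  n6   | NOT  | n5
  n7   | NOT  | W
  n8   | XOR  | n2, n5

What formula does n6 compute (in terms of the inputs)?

NOT (((Z OR X) OR X) OR (Y OR (Z OR X)))

n1 = Z OR X
n2 = n1 OR X = (Z OR X) OR X
n4 = Y OR n1 = Y OR (Z OR X)
n5 = n2 OR n4 = ((Z OR X) OR X) OR (Y OR (Z OR X))
n6 = NOT n5 = NOT (((Z OR X) OR X) OR (Y OR (Z OR X)))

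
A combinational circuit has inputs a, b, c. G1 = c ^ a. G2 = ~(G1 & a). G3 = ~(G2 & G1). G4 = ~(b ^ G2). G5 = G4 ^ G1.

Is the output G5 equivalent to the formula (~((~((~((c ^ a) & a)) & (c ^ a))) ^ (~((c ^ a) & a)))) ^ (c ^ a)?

No

G1 = c ^ a
G2 = ~(G1 & a) = ~((c ^ a) & a)
G4 = ~(b ^ G2) = ~(b ^ (~((c ^ a) & a)))
G5 = G4 ^ G1 = (~(b ^ (~((c ^ a) & a)))) ^ (c ^ a)
At a=0, b=0, c=0: circuit gives 0, formula gives 1.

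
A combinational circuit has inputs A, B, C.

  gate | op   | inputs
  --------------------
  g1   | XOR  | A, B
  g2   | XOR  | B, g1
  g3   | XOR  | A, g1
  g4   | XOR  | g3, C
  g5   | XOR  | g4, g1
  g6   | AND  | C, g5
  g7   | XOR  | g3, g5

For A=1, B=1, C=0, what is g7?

0

g1 = 1 XOR 1 = 0
g3 = 1 XOR 0 = 1
g4 = 1 XOR 0 = 1
g5 = 1 XOR 0 = 1
g7 = 1 XOR 1 = 0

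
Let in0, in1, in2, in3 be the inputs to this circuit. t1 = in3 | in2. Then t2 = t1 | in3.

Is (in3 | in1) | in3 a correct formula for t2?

t1 = in3 | in2
t2 = t1 | in3 = (in3 | in2) | in3
At in0=0, in1=0, in2=1, in3=0: circuit gives 1, formula gives 0.

No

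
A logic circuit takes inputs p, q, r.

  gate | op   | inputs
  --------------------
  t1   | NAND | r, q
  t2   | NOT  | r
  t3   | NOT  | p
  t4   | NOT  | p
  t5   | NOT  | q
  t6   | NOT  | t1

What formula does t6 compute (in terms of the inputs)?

t1 = r NAND q
t6 = NOT t1 = NOT (r NAND q)

NOT (r NAND q)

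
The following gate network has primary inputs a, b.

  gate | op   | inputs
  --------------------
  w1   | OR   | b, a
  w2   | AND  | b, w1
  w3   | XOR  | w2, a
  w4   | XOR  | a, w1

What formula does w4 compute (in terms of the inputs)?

w1 = b OR a
w4 = a XOR w1 = a XOR (b OR a)

a XOR (b OR a)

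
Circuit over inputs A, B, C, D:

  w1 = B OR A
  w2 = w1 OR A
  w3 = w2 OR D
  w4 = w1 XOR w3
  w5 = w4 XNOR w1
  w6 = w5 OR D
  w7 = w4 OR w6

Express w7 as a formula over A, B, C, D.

((B OR A) XOR (((B OR A) OR A) OR D)) OR ((((B OR A) XOR (((B OR A) OR A) OR D)) XNOR (B OR A)) OR D)

w1 = B OR A
w2 = w1 OR A = (B OR A) OR A
w3 = w2 OR D = ((B OR A) OR A) OR D
w4 = w1 XOR w3 = (B OR A) XOR (((B OR A) OR A) OR D)
w5 = w4 XNOR w1 = ((B OR A) XOR (((B OR A) OR A) OR D)) XNOR (B OR A)
w6 = w5 OR D = (((B OR A) XOR (((B OR A) OR A) OR D)) XNOR (B OR A)) OR D
w7 = w4 OR w6 = ((B OR A) XOR (((B OR A) OR A) OR D)) OR ((((B OR A) XOR (((B OR A) OR A) OR D)) XNOR (B OR A)) OR D)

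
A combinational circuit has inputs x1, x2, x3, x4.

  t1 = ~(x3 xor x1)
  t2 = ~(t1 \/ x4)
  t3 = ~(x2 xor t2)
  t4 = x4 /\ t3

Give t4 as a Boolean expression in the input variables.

x4 /\ (~(x2 xor (~((~(x3 xor x1)) \/ x4))))

t1 = ~(x3 xor x1)
t2 = ~(t1 \/ x4) = ~((~(x3 xor x1)) \/ x4)
t3 = ~(x2 xor t2) = ~(x2 xor (~((~(x3 xor x1)) \/ x4)))
t4 = x4 /\ t3 = x4 /\ (~(x2 xor (~((~(x3 xor x1)) \/ x4))))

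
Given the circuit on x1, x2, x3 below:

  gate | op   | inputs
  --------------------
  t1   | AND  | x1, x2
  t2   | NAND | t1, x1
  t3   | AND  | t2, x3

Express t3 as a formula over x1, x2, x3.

((x1 AND x2) NAND x1) AND x3

t1 = x1 AND x2
t2 = t1 NAND x1 = (x1 AND x2) NAND x1
t3 = t2 AND x3 = ((x1 AND x2) NAND x1) AND x3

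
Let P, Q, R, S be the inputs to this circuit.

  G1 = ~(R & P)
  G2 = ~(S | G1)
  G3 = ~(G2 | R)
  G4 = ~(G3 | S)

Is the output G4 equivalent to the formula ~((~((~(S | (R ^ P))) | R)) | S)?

No

G1 = ~(R & P)
G2 = ~(S | G1) = ~(S | (~(R & P)))
G3 = ~(G2 | R) = ~((~(S | (~(R & P)))) | R)
G4 = ~(G3 | S) = ~((~((~(S | (~(R & P)))) | R)) | S)
At P=0, Q=0, R=0, S=0: circuit gives 0, formula gives 1.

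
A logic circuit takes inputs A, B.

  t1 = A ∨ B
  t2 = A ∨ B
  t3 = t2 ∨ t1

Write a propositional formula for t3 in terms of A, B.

t1 = A ∨ B
t2 = A ∨ B
t3 = t2 ∨ t1 = (A ∨ B) ∨ (A ∨ B)

(A ∨ B) ∨ (A ∨ B)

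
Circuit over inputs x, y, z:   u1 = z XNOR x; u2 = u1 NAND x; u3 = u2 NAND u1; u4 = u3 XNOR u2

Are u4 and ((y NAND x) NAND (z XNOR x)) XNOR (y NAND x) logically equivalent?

No

u1 = z XNOR x
u2 = u1 NAND x = (z XNOR x) NAND x
u3 = u2 NAND u1 = ((z XNOR x) NAND x) NAND (z XNOR x)
u4 = u3 XNOR u2 = (((z XNOR x) NAND x) NAND (z XNOR x)) XNOR ((z XNOR x) NAND x)
At x=1, y=1, z=0: circuit gives 1, formula gives 0.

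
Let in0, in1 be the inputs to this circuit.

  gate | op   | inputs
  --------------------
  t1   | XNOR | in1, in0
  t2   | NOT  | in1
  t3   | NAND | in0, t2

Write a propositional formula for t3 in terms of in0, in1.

t2 = NOT in1
t3 = in0 NAND t2 = in0 NAND NOT in1

in0 NAND NOT in1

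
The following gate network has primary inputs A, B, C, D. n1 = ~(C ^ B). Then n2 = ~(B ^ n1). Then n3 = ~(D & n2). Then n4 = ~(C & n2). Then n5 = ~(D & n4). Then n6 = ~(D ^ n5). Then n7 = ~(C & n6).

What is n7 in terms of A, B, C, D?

n1 = ~(C ^ B)
n2 = ~(B ^ n1) = ~(B ^ (~(C ^ B)))
n4 = ~(C & n2) = ~(C & (~(B ^ (~(C ^ B)))))
n5 = ~(D & n4) = ~(D & (~(C & (~(B ^ (~(C ^ B)))))))
n6 = ~(D ^ n5) = ~(D ^ (~(D & (~(C & (~(B ^ (~(C ^ B)))))))))
n7 = ~(C & n6) = ~(C & (~(D ^ (~(D & (~(C & (~(B ^ (~(C ^ B)))))))))))

~(C & (~(D ^ (~(D & (~(C & (~(B ^ (~(C ^ B)))))))))))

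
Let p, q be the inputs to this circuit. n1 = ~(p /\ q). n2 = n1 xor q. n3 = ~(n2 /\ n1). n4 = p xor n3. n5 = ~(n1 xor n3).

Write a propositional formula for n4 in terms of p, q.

p xor (~(((~(p /\ q)) xor q) /\ (~(p /\ q))))

n1 = ~(p /\ q)
n2 = n1 xor q = (~(p /\ q)) xor q
n3 = ~(n2 /\ n1) = ~(((~(p /\ q)) xor q) /\ (~(p /\ q)))
n4 = p xor n3 = p xor (~(((~(p /\ q)) xor q) /\ (~(p /\ q))))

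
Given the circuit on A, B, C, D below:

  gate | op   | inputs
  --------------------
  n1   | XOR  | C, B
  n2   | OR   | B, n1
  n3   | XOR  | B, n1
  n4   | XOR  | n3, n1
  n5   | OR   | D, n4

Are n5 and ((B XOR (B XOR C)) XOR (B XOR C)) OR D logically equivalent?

n1 = C XOR B
n3 = B XOR n1 = B XOR (C XOR B)
n4 = n3 XOR n1 = (B XOR (C XOR B)) XOR (C XOR B)
n5 = D OR n4 = D OR ((B XOR (C XOR B)) XOR (C XOR B))
At A=0, B=0, C=0, D=0: circuit gives 0, formula gives 0.
At A=0, B=0, C=0, D=1: circuit gives 1, formula gives 1.
Agrees on all 16 inputs.

Yes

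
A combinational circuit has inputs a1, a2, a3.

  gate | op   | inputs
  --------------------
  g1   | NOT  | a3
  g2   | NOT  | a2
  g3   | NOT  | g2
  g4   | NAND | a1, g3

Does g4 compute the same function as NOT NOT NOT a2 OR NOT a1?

g2 = NOT a2
g3 = NOT g2 = NOT NOT a2
g4 = a1 NAND g3 = a1 NAND NOT NOT a2
At a1=1, a2=1, a3=0: circuit gives 0, formula gives 0.
At a1=0, a2=0, a3=0: circuit gives 1, formula gives 1.
Agrees on all 8 inputs.

Yes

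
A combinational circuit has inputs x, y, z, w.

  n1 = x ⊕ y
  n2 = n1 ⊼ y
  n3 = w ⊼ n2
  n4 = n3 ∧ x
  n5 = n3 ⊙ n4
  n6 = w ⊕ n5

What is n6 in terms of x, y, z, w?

n1 = x ⊕ y
n2 = n1 ⊼ y = (x ⊕ y) ⊼ y
n3 = w ⊼ n2 = w ⊼ ((x ⊕ y) ⊼ y)
n4 = n3 ∧ x = (w ⊼ ((x ⊕ y) ⊼ y)) ∧ x
n5 = n3 ⊙ n4 = (w ⊼ ((x ⊕ y) ⊼ y)) ⊙ ((w ⊼ ((x ⊕ y) ⊼ y)) ∧ x)
n6 = w ⊕ n5 = w ⊕ ((w ⊼ ((x ⊕ y) ⊼ y)) ⊙ ((w ⊼ ((x ⊕ y) ⊼ y)) ∧ x))

w ⊕ ((w ⊼ ((x ⊕ y) ⊼ y)) ⊙ ((w ⊼ ((x ⊕ y) ⊼ y)) ∧ x))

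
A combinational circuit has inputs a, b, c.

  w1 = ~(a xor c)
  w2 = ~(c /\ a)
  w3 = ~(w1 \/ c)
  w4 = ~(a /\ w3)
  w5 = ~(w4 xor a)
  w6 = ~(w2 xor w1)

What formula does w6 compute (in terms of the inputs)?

w1 = ~(a xor c)
w2 = ~(c /\ a)
w6 = ~(w2 xor w1) = ~((~(c /\ a)) xor (~(a xor c)))

~((~(c /\ a)) xor (~(a xor c)))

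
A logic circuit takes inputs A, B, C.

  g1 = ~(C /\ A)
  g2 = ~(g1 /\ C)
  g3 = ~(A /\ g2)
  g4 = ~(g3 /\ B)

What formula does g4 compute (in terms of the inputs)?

~((~(A /\ (~((~(C /\ A)) /\ C)))) /\ B)

g1 = ~(C /\ A)
g2 = ~(g1 /\ C) = ~((~(C /\ A)) /\ C)
g3 = ~(A /\ g2) = ~(A /\ (~((~(C /\ A)) /\ C)))
g4 = ~(g3 /\ B) = ~((~(A /\ (~((~(C /\ A)) /\ C)))) /\ B)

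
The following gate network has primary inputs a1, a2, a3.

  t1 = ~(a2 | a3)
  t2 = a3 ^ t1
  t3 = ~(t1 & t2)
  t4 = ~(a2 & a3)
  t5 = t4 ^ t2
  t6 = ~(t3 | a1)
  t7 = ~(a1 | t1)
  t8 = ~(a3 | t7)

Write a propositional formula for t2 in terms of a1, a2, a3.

t1 = ~(a2 | a3)
t2 = a3 ^ t1 = a3 ^ (~(a2 | a3))

a3 ^ (~(a2 | a3))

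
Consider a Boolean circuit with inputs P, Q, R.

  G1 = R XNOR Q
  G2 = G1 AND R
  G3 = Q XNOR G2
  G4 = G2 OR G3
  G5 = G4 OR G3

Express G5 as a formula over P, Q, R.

(((R XNOR Q) AND R) OR (Q XNOR ((R XNOR Q) AND R))) OR (Q XNOR ((R XNOR Q) AND R))

G1 = R XNOR Q
G2 = G1 AND R = (R XNOR Q) AND R
G3 = Q XNOR G2 = Q XNOR ((R XNOR Q) AND R)
G4 = G2 OR G3 = ((R XNOR Q) AND R) OR (Q XNOR ((R XNOR Q) AND R))
G5 = G4 OR G3 = (((R XNOR Q) AND R) OR (Q XNOR ((R XNOR Q) AND R))) OR (Q XNOR ((R XNOR Q) AND R))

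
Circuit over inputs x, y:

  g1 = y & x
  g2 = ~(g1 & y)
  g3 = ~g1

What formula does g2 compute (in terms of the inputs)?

~((y & x) & y)

g1 = y & x
g2 = ~(g1 & y) = ~((y & x) & y)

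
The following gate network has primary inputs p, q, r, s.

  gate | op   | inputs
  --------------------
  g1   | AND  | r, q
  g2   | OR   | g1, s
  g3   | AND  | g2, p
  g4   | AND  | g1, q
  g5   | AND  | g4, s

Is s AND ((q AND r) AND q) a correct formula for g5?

g1 = r AND q
g4 = g1 AND q = (r AND q) AND q
g5 = g4 AND s = ((r AND q) AND q) AND s
At p=0, q=0, r=0, s=0: circuit gives 0, formula gives 0.
At p=0, q=1, r=1, s=1: circuit gives 1, formula gives 1.
Agrees on all 16 inputs.

Yes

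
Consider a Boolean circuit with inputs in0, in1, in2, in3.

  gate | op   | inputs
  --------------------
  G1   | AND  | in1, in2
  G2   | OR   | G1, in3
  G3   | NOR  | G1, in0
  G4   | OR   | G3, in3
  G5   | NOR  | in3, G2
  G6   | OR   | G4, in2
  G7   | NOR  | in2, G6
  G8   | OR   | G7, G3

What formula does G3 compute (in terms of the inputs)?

G1 = in1 AND in2
G3 = G1 NOR in0 = (in1 AND in2) NOR in0

(in1 AND in2) NOR in0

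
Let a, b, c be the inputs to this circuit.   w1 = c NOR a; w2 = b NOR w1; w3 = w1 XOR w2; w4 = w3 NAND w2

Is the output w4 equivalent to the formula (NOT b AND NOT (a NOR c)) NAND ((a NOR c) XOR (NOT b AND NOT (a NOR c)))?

w1 = c NOR a
w2 = b NOR w1 = b NOR (c NOR a)
w3 = w1 XOR w2 = (c NOR a) XOR (b NOR (c NOR a))
w4 = w3 NAND w2 = ((c NOR a) XOR (b NOR (c NOR a))) NAND (b NOR (c NOR a))
At a=0, b=0, c=1: circuit gives 0, formula gives 0.
At a=0, b=0, c=0: circuit gives 1, formula gives 1.
Agrees on all 8 inputs.

Yes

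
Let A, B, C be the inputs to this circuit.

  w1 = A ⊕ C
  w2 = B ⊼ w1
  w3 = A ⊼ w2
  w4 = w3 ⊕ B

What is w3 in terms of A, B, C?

w1 = A ⊕ C
w2 = B ⊼ w1 = B ⊼ (A ⊕ C)
w3 = A ⊼ w2 = A ⊼ (B ⊼ (A ⊕ C))

A ⊼ (B ⊼ (A ⊕ C))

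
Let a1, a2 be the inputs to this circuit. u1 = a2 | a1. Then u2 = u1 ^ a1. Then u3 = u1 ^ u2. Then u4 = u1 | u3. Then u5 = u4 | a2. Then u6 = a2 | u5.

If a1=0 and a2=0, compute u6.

0

u1 = 0 | 0 = 0
u2 = 0 ^ 0 = 0
u3 = 0 ^ 0 = 0
u4 = 0 | 0 = 0
u5 = 0 | 0 = 0
u6 = 0 | 0 = 0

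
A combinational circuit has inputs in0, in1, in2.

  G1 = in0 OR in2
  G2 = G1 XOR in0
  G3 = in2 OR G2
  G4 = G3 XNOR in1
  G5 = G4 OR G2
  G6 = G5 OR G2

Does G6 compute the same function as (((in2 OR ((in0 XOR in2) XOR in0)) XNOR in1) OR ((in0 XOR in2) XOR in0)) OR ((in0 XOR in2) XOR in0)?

No

G1 = in0 OR in2
G2 = G1 XOR in0 = (in0 OR in2) XOR in0
G3 = in2 OR G2 = in2 OR ((in0 OR in2) XOR in0)
G4 = G3 XNOR in1 = (in2 OR ((in0 OR in2) XOR in0)) XNOR in1
G5 = G4 OR G2 = ((in2 OR ((in0 OR in2) XOR in0)) XNOR in1) OR ((in0 OR in2) XOR in0)
G6 = G5 OR G2 = (((in2 OR ((in0 OR in2) XOR in0)) XNOR in1) OR ((in0 OR in2) XOR in0)) OR ((in0 OR in2) XOR in0)
At in0=1, in1=0, in2=1: circuit gives 0, formula gives 1.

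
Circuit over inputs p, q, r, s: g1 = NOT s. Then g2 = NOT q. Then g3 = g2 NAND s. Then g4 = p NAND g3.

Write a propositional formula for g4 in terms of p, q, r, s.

p NAND (NOT q NAND s)

g2 = NOT q
g3 = g2 NAND s = NOT q NAND s
g4 = p NAND g3 = p NAND (NOT q NAND s)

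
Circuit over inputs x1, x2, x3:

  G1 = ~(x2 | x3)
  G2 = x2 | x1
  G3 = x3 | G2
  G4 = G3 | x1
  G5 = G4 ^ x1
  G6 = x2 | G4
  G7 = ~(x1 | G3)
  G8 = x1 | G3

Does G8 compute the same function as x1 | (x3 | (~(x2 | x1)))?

G2 = x2 | x1
G3 = x3 | G2 = x3 | (x2 | x1)
G8 = x1 | G3 = x1 | (x3 | (x2 | x1))
At x1=0, x2=0, x3=0: circuit gives 0, formula gives 1.

No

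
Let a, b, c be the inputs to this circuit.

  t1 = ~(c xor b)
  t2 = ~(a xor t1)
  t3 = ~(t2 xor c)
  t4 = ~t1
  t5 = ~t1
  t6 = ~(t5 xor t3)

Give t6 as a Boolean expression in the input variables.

~(~(~(c xor b)) xor (~((~(a xor (~(c xor b)))) xor c)))

t1 = ~(c xor b)
t2 = ~(a xor t1) = ~(a xor (~(c xor b)))
t3 = ~(t2 xor c) = ~((~(a xor (~(c xor b)))) xor c)
t5 = ~t1 = ~(~(c xor b))
t6 = ~(t5 xor t3) = ~(~(~(c xor b)) xor (~((~(a xor (~(c xor b)))) xor c)))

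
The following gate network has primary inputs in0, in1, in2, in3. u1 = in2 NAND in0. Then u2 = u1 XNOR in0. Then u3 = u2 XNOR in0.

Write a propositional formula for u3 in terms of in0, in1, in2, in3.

u1 = in2 NAND in0
u2 = u1 XNOR in0 = (in2 NAND in0) XNOR in0
u3 = u2 XNOR in0 = ((in2 NAND in0) XNOR in0) XNOR in0

((in2 NAND in0) XNOR in0) XNOR in0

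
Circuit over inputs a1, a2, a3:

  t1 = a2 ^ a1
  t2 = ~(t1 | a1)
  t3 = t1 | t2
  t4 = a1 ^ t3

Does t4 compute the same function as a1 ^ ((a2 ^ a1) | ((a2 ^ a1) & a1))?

No

t1 = a2 ^ a1
t2 = ~(t1 | a1) = ~((a2 ^ a1) | a1)
t3 = t1 | t2 = (a2 ^ a1) | (~((a2 ^ a1) | a1))
t4 = a1 ^ t3 = a1 ^ ((a2 ^ a1) | (~((a2 ^ a1) | a1)))
At a1=0, a2=0, a3=0: circuit gives 1, formula gives 0.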